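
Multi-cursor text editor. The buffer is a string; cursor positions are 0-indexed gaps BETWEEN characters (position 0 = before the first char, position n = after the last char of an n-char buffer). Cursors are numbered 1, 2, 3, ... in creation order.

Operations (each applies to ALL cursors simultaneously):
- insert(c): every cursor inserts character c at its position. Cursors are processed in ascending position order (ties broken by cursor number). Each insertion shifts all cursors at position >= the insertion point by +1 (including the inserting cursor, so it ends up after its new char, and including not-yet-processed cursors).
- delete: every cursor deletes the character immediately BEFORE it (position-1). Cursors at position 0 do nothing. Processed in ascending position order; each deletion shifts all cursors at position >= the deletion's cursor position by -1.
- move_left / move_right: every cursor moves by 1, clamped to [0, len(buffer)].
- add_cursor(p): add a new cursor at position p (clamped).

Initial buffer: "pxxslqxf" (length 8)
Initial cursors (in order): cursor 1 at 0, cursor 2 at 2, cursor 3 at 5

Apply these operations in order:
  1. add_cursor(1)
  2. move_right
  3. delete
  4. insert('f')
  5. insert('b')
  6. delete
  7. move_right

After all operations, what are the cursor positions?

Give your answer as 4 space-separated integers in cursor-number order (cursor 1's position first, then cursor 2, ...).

After op 1 (add_cursor(1)): buffer="pxxslqxf" (len 8), cursors c1@0 c4@1 c2@2 c3@5, authorship ........
After op 2 (move_right): buffer="pxxslqxf" (len 8), cursors c1@1 c4@2 c2@3 c3@6, authorship ........
After op 3 (delete): buffer="slxf" (len 4), cursors c1@0 c2@0 c4@0 c3@2, authorship ....
After op 4 (insert('f')): buffer="fffslfxf" (len 8), cursors c1@3 c2@3 c4@3 c3@6, authorship 124..3..
After op 5 (insert('b')): buffer="fffbbbslfbxf" (len 12), cursors c1@6 c2@6 c4@6 c3@10, authorship 124124..33..
After op 6 (delete): buffer="fffslfxf" (len 8), cursors c1@3 c2@3 c4@3 c3@6, authorship 124..3..
After op 7 (move_right): buffer="fffslfxf" (len 8), cursors c1@4 c2@4 c4@4 c3@7, authorship 124..3..

Answer: 4 4 7 4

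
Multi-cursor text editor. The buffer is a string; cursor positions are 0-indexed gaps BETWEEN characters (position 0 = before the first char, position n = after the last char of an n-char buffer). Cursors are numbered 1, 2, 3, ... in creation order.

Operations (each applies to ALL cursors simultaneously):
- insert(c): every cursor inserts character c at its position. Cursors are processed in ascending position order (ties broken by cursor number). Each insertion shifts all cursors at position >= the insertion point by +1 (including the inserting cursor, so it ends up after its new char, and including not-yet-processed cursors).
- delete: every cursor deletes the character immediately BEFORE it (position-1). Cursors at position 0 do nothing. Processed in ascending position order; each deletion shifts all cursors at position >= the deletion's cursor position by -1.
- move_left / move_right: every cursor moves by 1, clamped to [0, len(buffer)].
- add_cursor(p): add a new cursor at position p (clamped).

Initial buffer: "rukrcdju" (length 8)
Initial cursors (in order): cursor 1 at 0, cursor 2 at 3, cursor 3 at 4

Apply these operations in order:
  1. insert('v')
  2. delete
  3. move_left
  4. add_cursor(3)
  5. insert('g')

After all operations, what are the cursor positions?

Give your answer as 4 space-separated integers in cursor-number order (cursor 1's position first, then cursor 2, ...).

After op 1 (insert('v')): buffer="vrukvrvcdju" (len 11), cursors c1@1 c2@5 c3@7, authorship 1...2.3....
After op 2 (delete): buffer="rukrcdju" (len 8), cursors c1@0 c2@3 c3@4, authorship ........
After op 3 (move_left): buffer="rukrcdju" (len 8), cursors c1@0 c2@2 c3@3, authorship ........
After op 4 (add_cursor(3)): buffer="rukrcdju" (len 8), cursors c1@0 c2@2 c3@3 c4@3, authorship ........
After op 5 (insert('g')): buffer="grugkggrcdju" (len 12), cursors c1@1 c2@4 c3@7 c4@7, authorship 1..2.34.....

Answer: 1 4 7 7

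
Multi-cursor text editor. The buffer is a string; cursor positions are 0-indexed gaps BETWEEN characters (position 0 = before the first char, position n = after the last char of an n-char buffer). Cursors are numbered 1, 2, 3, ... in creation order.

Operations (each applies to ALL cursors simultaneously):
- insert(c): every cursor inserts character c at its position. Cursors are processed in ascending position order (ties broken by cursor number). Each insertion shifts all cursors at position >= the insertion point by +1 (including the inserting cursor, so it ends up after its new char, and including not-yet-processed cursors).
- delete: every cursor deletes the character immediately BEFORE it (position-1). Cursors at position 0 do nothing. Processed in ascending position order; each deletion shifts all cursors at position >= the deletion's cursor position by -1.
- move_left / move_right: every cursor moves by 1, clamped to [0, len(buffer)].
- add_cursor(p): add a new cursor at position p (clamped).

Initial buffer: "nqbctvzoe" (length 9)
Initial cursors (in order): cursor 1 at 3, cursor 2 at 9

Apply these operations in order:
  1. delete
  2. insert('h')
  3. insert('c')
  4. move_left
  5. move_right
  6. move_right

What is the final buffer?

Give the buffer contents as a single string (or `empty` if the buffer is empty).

Answer: nqhcctvzohc

Derivation:
After op 1 (delete): buffer="nqctvzo" (len 7), cursors c1@2 c2@7, authorship .......
After op 2 (insert('h')): buffer="nqhctvzoh" (len 9), cursors c1@3 c2@9, authorship ..1.....2
After op 3 (insert('c')): buffer="nqhcctvzohc" (len 11), cursors c1@4 c2@11, authorship ..11.....22
After op 4 (move_left): buffer="nqhcctvzohc" (len 11), cursors c1@3 c2@10, authorship ..11.....22
After op 5 (move_right): buffer="nqhcctvzohc" (len 11), cursors c1@4 c2@11, authorship ..11.....22
After op 6 (move_right): buffer="nqhcctvzohc" (len 11), cursors c1@5 c2@11, authorship ..11.....22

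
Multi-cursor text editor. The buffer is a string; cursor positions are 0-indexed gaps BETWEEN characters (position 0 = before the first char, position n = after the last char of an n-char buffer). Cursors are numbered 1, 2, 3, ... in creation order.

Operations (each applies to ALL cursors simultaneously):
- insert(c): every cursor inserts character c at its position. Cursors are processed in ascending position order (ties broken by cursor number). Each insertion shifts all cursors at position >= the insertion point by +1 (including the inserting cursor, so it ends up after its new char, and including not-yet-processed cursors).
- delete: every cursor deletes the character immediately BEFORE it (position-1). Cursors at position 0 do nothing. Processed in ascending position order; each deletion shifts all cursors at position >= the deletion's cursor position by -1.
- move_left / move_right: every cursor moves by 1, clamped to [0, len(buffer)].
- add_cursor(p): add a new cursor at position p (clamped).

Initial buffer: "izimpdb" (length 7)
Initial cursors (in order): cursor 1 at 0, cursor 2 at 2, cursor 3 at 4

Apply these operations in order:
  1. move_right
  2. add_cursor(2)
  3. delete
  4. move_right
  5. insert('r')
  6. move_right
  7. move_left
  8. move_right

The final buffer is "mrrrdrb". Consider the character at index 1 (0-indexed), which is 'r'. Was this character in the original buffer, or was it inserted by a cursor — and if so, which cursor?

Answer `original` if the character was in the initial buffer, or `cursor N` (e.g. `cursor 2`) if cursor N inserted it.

After op 1 (move_right): buffer="izimpdb" (len 7), cursors c1@1 c2@3 c3@5, authorship .......
After op 2 (add_cursor(2)): buffer="izimpdb" (len 7), cursors c1@1 c4@2 c2@3 c3@5, authorship .......
After op 3 (delete): buffer="mdb" (len 3), cursors c1@0 c2@0 c4@0 c3@1, authorship ...
After op 4 (move_right): buffer="mdb" (len 3), cursors c1@1 c2@1 c4@1 c3@2, authorship ...
After op 5 (insert('r')): buffer="mrrrdrb" (len 7), cursors c1@4 c2@4 c4@4 c3@6, authorship .124.3.
After op 6 (move_right): buffer="mrrrdrb" (len 7), cursors c1@5 c2@5 c4@5 c3@7, authorship .124.3.
After op 7 (move_left): buffer="mrrrdrb" (len 7), cursors c1@4 c2@4 c4@4 c3@6, authorship .124.3.
After op 8 (move_right): buffer="mrrrdrb" (len 7), cursors c1@5 c2@5 c4@5 c3@7, authorship .124.3.
Authorship (.=original, N=cursor N): . 1 2 4 . 3 .
Index 1: author = 1

Answer: cursor 1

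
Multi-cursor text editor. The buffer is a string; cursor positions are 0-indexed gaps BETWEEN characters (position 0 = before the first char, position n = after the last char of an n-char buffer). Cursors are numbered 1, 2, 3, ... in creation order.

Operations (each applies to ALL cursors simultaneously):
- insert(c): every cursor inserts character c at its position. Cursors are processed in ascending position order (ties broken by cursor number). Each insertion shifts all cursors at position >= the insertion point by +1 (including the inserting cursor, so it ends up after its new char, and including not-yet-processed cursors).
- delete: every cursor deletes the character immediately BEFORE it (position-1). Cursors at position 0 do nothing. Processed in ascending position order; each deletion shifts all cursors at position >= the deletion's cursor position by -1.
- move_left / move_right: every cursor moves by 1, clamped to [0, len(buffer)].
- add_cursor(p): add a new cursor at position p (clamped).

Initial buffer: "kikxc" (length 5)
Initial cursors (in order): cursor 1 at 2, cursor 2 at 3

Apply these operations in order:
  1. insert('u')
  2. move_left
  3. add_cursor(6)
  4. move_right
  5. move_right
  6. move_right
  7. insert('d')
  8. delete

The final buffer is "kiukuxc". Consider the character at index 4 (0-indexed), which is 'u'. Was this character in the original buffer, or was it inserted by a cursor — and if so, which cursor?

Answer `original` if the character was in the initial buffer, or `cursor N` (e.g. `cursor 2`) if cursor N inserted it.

Answer: cursor 2

Derivation:
After op 1 (insert('u')): buffer="kiukuxc" (len 7), cursors c1@3 c2@5, authorship ..1.2..
After op 2 (move_left): buffer="kiukuxc" (len 7), cursors c1@2 c2@4, authorship ..1.2..
After op 3 (add_cursor(6)): buffer="kiukuxc" (len 7), cursors c1@2 c2@4 c3@6, authorship ..1.2..
After op 4 (move_right): buffer="kiukuxc" (len 7), cursors c1@3 c2@5 c3@7, authorship ..1.2..
After op 5 (move_right): buffer="kiukuxc" (len 7), cursors c1@4 c2@6 c3@7, authorship ..1.2..
After op 6 (move_right): buffer="kiukuxc" (len 7), cursors c1@5 c2@7 c3@7, authorship ..1.2..
After op 7 (insert('d')): buffer="kiukudxcdd" (len 10), cursors c1@6 c2@10 c3@10, authorship ..1.21..23
After op 8 (delete): buffer="kiukuxc" (len 7), cursors c1@5 c2@7 c3@7, authorship ..1.2..
Authorship (.=original, N=cursor N): . . 1 . 2 . .
Index 4: author = 2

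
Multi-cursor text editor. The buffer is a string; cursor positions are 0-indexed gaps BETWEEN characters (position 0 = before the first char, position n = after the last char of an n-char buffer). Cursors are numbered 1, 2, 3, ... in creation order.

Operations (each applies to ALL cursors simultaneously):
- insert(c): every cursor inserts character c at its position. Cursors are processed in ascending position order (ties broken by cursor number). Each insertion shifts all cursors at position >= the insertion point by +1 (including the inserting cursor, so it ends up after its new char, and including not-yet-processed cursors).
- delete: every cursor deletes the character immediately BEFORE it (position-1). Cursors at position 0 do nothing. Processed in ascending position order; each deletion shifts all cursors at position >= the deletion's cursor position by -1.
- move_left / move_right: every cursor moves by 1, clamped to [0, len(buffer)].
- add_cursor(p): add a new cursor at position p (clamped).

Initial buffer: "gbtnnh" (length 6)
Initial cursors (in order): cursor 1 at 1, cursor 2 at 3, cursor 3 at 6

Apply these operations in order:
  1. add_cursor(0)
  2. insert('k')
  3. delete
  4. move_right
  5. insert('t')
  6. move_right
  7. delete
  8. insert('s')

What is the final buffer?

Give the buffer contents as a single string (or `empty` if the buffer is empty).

Answer: gtstsntshs

Derivation:
After op 1 (add_cursor(0)): buffer="gbtnnh" (len 6), cursors c4@0 c1@1 c2@3 c3@6, authorship ......
After op 2 (insert('k')): buffer="kgkbtknnhk" (len 10), cursors c4@1 c1@3 c2@6 c3@10, authorship 4.1..2...3
After op 3 (delete): buffer="gbtnnh" (len 6), cursors c4@0 c1@1 c2@3 c3@6, authorship ......
After op 4 (move_right): buffer="gbtnnh" (len 6), cursors c4@1 c1@2 c2@4 c3@6, authorship ......
After op 5 (insert('t')): buffer="gtbttntnht" (len 10), cursors c4@2 c1@4 c2@7 c3@10, authorship .4.1..2..3
After op 6 (move_right): buffer="gtbttntnht" (len 10), cursors c4@3 c1@5 c2@8 c3@10, authorship .4.1..2..3
After op 7 (delete): buffer="gttnth" (len 6), cursors c4@2 c1@3 c2@5 c3@6, authorship .41.2.
After op 8 (insert('s')): buffer="gtstsntshs" (len 10), cursors c4@3 c1@5 c2@8 c3@10, authorship .4411.22.3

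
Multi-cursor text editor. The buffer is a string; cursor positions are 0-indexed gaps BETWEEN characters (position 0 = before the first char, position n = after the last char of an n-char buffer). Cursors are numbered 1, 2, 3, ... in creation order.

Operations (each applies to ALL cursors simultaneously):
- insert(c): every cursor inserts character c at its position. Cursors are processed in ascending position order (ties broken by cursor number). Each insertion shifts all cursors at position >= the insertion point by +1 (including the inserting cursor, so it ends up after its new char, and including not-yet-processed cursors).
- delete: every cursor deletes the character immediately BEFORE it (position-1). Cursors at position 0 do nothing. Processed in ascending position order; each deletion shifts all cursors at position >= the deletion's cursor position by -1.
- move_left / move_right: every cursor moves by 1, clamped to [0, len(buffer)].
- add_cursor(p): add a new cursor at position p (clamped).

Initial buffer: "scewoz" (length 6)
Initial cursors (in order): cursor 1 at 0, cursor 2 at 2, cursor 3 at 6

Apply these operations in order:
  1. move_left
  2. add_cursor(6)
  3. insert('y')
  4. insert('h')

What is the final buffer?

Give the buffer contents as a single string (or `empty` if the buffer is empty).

Answer: yhsyhcewoyhzyh

Derivation:
After op 1 (move_left): buffer="scewoz" (len 6), cursors c1@0 c2@1 c3@5, authorship ......
After op 2 (add_cursor(6)): buffer="scewoz" (len 6), cursors c1@0 c2@1 c3@5 c4@6, authorship ......
After op 3 (insert('y')): buffer="ysycewoyzy" (len 10), cursors c1@1 c2@3 c3@8 c4@10, authorship 1.2....3.4
After op 4 (insert('h')): buffer="yhsyhcewoyhzyh" (len 14), cursors c1@2 c2@5 c3@11 c4@14, authorship 11.22....33.44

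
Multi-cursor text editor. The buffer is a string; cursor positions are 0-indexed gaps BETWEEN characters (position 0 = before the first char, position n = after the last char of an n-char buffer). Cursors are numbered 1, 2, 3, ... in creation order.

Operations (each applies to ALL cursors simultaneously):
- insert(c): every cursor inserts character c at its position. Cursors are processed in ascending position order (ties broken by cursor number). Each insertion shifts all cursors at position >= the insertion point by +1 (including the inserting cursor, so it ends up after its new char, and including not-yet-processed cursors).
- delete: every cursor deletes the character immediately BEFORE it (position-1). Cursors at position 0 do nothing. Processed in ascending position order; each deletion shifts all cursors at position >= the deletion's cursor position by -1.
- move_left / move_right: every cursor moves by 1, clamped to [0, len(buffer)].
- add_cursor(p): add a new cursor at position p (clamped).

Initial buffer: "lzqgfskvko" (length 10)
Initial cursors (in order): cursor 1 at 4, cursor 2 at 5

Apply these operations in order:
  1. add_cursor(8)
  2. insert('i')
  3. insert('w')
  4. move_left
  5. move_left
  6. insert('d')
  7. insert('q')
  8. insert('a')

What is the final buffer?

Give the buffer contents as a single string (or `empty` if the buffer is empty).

After op 1 (add_cursor(8)): buffer="lzqgfskvko" (len 10), cursors c1@4 c2@5 c3@8, authorship ..........
After op 2 (insert('i')): buffer="lzqgifiskviko" (len 13), cursors c1@5 c2@7 c3@11, authorship ....1.2...3..
After op 3 (insert('w')): buffer="lzqgiwfiwskviwko" (len 16), cursors c1@6 c2@9 c3@14, authorship ....11.22...33..
After op 4 (move_left): buffer="lzqgiwfiwskviwko" (len 16), cursors c1@5 c2@8 c3@13, authorship ....11.22...33..
After op 5 (move_left): buffer="lzqgiwfiwskviwko" (len 16), cursors c1@4 c2@7 c3@12, authorship ....11.22...33..
After op 6 (insert('d')): buffer="lzqgdiwfdiwskvdiwko" (len 19), cursors c1@5 c2@9 c3@15, authorship ....111.222...333..
After op 7 (insert('q')): buffer="lzqgdqiwfdqiwskvdqiwko" (len 22), cursors c1@6 c2@11 c3@18, authorship ....1111.2222...3333..
After op 8 (insert('a')): buffer="lzqgdqaiwfdqaiwskvdqaiwko" (len 25), cursors c1@7 c2@13 c3@21, authorship ....11111.22222...33333..

Answer: lzqgdqaiwfdqaiwskvdqaiwko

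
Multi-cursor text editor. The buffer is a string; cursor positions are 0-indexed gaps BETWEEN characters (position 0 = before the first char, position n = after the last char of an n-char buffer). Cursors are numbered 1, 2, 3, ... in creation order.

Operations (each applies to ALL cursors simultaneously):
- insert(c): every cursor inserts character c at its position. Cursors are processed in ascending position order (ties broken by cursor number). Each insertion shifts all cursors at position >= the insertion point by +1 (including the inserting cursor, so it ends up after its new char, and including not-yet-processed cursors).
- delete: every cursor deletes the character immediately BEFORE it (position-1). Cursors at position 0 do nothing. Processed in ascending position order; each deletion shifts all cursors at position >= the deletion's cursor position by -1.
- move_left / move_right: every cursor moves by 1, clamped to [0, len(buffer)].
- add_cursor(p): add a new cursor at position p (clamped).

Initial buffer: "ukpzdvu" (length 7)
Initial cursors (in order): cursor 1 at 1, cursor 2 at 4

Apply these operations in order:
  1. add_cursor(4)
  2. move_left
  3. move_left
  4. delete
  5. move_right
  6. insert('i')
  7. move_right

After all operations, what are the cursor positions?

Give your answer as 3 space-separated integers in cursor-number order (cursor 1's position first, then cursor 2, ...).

Answer: 5 5 5

Derivation:
After op 1 (add_cursor(4)): buffer="ukpzdvu" (len 7), cursors c1@1 c2@4 c3@4, authorship .......
After op 2 (move_left): buffer="ukpzdvu" (len 7), cursors c1@0 c2@3 c3@3, authorship .......
After op 3 (move_left): buffer="ukpzdvu" (len 7), cursors c1@0 c2@2 c3@2, authorship .......
After op 4 (delete): buffer="pzdvu" (len 5), cursors c1@0 c2@0 c3@0, authorship .....
After op 5 (move_right): buffer="pzdvu" (len 5), cursors c1@1 c2@1 c3@1, authorship .....
After op 6 (insert('i')): buffer="piiizdvu" (len 8), cursors c1@4 c2@4 c3@4, authorship .123....
After op 7 (move_right): buffer="piiizdvu" (len 8), cursors c1@5 c2@5 c3@5, authorship .123....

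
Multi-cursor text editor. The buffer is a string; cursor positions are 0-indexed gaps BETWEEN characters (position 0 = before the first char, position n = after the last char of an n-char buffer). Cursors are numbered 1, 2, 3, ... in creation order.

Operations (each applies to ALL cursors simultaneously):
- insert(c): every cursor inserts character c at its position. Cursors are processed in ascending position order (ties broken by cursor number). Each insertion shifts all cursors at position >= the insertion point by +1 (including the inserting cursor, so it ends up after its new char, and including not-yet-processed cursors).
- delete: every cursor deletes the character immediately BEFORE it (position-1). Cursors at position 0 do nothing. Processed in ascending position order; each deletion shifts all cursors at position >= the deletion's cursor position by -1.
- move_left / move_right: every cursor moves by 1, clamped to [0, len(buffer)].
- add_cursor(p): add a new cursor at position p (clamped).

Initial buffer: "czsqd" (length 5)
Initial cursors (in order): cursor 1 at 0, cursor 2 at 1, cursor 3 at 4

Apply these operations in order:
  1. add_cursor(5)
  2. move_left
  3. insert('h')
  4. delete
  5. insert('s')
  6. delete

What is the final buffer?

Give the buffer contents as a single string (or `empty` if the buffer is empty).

After op 1 (add_cursor(5)): buffer="czsqd" (len 5), cursors c1@0 c2@1 c3@4 c4@5, authorship .....
After op 2 (move_left): buffer="czsqd" (len 5), cursors c1@0 c2@0 c3@3 c4@4, authorship .....
After op 3 (insert('h')): buffer="hhczshqhd" (len 9), cursors c1@2 c2@2 c3@6 c4@8, authorship 12...3.4.
After op 4 (delete): buffer="czsqd" (len 5), cursors c1@0 c2@0 c3@3 c4@4, authorship .....
After op 5 (insert('s')): buffer="ssczssqsd" (len 9), cursors c1@2 c2@2 c3@6 c4@8, authorship 12...3.4.
After op 6 (delete): buffer="czsqd" (len 5), cursors c1@0 c2@0 c3@3 c4@4, authorship .....

Answer: czsqd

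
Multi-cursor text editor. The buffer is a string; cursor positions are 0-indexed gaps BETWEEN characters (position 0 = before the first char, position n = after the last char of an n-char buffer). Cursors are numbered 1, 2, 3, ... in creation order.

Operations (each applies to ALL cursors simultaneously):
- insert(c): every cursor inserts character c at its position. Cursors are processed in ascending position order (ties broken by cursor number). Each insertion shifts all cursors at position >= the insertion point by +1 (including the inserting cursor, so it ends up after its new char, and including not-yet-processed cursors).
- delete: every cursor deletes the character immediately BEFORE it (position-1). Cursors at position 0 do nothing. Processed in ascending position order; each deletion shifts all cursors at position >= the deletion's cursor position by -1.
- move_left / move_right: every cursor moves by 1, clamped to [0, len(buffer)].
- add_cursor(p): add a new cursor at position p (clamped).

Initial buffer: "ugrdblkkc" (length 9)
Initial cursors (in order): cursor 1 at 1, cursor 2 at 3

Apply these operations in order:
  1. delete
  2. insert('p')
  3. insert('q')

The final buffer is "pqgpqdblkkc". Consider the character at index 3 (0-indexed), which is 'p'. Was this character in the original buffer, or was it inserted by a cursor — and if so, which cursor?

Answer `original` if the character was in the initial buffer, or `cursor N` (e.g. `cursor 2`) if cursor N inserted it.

After op 1 (delete): buffer="gdblkkc" (len 7), cursors c1@0 c2@1, authorship .......
After op 2 (insert('p')): buffer="pgpdblkkc" (len 9), cursors c1@1 c2@3, authorship 1.2......
After op 3 (insert('q')): buffer="pqgpqdblkkc" (len 11), cursors c1@2 c2@5, authorship 11.22......
Authorship (.=original, N=cursor N): 1 1 . 2 2 . . . . . .
Index 3: author = 2

Answer: cursor 2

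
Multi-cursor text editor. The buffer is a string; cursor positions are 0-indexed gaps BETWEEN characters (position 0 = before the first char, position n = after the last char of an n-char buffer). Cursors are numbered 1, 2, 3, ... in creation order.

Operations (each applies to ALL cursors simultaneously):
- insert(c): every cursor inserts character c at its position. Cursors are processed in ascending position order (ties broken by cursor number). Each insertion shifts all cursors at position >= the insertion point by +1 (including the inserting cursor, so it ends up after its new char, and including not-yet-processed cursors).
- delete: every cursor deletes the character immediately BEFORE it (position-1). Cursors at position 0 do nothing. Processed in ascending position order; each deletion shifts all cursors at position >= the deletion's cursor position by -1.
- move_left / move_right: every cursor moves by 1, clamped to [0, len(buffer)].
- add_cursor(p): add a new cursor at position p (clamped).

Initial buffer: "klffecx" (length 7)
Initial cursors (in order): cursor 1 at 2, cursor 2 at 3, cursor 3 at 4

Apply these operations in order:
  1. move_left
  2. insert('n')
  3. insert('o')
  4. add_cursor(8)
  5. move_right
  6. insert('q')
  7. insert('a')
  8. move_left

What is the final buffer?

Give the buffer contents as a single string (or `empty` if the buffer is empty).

After op 1 (move_left): buffer="klffecx" (len 7), cursors c1@1 c2@2 c3@3, authorship .......
After op 2 (insert('n')): buffer="knlnfnfecx" (len 10), cursors c1@2 c2@4 c3@6, authorship .1.2.3....
After op 3 (insert('o')): buffer="knolnofnofecx" (len 13), cursors c1@3 c2@6 c3@9, authorship .11.22.33....
After op 4 (add_cursor(8)): buffer="knolnofnofecx" (len 13), cursors c1@3 c2@6 c4@8 c3@9, authorship .11.22.33....
After op 5 (move_right): buffer="knolnofnofecx" (len 13), cursors c1@4 c2@7 c4@9 c3@10, authorship .11.22.33....
After op 6 (insert('q')): buffer="knolqnofqnoqfqecx" (len 17), cursors c1@5 c2@9 c4@12 c3@14, authorship .11.122.2334.3...
After op 7 (insert('a')): buffer="knolqanofqanoqafqaecx" (len 21), cursors c1@6 c2@11 c4@15 c3@18, authorship .11.1122.223344.33...
After op 8 (move_left): buffer="knolqanofqanoqafqaecx" (len 21), cursors c1@5 c2@10 c4@14 c3@17, authorship .11.1122.223344.33...

Answer: knolqanofqanoqafqaecx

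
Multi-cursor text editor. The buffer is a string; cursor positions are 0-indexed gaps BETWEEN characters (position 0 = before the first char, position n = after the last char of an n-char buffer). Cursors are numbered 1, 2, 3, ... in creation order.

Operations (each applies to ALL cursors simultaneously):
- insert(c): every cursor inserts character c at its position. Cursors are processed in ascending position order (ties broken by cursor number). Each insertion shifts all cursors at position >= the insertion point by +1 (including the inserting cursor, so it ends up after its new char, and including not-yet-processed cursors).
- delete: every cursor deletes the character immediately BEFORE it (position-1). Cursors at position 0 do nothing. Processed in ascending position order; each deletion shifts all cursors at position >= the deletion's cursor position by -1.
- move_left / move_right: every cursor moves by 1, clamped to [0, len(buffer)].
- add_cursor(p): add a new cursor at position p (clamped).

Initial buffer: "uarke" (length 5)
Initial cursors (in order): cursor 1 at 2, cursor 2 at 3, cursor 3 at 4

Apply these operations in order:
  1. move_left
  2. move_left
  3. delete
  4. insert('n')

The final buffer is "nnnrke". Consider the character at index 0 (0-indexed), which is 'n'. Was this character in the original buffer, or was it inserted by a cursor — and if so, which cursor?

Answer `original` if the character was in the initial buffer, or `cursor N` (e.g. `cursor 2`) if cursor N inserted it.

Answer: cursor 1

Derivation:
After op 1 (move_left): buffer="uarke" (len 5), cursors c1@1 c2@2 c3@3, authorship .....
After op 2 (move_left): buffer="uarke" (len 5), cursors c1@0 c2@1 c3@2, authorship .....
After op 3 (delete): buffer="rke" (len 3), cursors c1@0 c2@0 c3@0, authorship ...
After op 4 (insert('n')): buffer="nnnrke" (len 6), cursors c1@3 c2@3 c3@3, authorship 123...
Authorship (.=original, N=cursor N): 1 2 3 . . .
Index 0: author = 1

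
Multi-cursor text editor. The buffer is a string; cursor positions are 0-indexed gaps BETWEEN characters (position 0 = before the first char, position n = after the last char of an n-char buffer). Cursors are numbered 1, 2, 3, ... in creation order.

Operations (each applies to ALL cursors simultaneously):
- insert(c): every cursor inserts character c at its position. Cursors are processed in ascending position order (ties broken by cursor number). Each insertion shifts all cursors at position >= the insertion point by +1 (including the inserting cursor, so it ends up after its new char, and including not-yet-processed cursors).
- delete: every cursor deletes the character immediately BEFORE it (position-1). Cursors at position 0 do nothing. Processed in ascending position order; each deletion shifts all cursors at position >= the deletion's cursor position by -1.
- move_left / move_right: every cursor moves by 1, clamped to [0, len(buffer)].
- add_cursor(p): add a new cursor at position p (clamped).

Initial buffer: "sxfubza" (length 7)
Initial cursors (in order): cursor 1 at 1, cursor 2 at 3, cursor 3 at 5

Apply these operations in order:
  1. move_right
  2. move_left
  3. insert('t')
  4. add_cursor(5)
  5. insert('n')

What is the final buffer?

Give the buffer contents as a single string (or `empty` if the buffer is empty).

After op 1 (move_right): buffer="sxfubza" (len 7), cursors c1@2 c2@4 c3@6, authorship .......
After op 2 (move_left): buffer="sxfubza" (len 7), cursors c1@1 c2@3 c3@5, authorship .......
After op 3 (insert('t')): buffer="stxftubtza" (len 10), cursors c1@2 c2@5 c3@8, authorship .1..2..3..
After op 4 (add_cursor(5)): buffer="stxftubtza" (len 10), cursors c1@2 c2@5 c4@5 c3@8, authorship .1..2..3..
After op 5 (insert('n')): buffer="stnxftnnubtnza" (len 14), cursors c1@3 c2@8 c4@8 c3@12, authorship .11..224..33..

Answer: stnxftnnubtnza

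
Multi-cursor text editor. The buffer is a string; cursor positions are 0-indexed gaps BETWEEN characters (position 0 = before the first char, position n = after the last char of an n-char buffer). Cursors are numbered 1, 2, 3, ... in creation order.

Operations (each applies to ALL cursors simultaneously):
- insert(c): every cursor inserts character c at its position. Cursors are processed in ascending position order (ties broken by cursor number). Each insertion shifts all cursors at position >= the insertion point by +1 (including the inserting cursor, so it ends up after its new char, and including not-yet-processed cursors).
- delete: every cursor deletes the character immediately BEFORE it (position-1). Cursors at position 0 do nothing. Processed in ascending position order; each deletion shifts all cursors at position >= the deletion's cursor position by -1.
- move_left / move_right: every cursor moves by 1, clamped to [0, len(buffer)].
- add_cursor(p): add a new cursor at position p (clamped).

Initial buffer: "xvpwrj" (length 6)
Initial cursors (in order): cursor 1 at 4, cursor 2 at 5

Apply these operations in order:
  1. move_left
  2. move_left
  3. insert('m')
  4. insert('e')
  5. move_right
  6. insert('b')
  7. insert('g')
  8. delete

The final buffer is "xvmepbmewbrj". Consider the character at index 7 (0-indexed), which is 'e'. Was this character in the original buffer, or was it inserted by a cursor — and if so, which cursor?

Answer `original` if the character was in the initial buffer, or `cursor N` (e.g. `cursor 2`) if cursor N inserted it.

After op 1 (move_left): buffer="xvpwrj" (len 6), cursors c1@3 c2@4, authorship ......
After op 2 (move_left): buffer="xvpwrj" (len 6), cursors c1@2 c2@3, authorship ......
After op 3 (insert('m')): buffer="xvmpmwrj" (len 8), cursors c1@3 c2@5, authorship ..1.2...
After op 4 (insert('e')): buffer="xvmepmewrj" (len 10), cursors c1@4 c2@7, authorship ..11.22...
After op 5 (move_right): buffer="xvmepmewrj" (len 10), cursors c1@5 c2@8, authorship ..11.22...
After op 6 (insert('b')): buffer="xvmepbmewbrj" (len 12), cursors c1@6 c2@10, authorship ..11.122.2..
After op 7 (insert('g')): buffer="xvmepbgmewbgrj" (len 14), cursors c1@7 c2@12, authorship ..11.1122.22..
After op 8 (delete): buffer="xvmepbmewbrj" (len 12), cursors c1@6 c2@10, authorship ..11.122.2..
Authorship (.=original, N=cursor N): . . 1 1 . 1 2 2 . 2 . .
Index 7: author = 2

Answer: cursor 2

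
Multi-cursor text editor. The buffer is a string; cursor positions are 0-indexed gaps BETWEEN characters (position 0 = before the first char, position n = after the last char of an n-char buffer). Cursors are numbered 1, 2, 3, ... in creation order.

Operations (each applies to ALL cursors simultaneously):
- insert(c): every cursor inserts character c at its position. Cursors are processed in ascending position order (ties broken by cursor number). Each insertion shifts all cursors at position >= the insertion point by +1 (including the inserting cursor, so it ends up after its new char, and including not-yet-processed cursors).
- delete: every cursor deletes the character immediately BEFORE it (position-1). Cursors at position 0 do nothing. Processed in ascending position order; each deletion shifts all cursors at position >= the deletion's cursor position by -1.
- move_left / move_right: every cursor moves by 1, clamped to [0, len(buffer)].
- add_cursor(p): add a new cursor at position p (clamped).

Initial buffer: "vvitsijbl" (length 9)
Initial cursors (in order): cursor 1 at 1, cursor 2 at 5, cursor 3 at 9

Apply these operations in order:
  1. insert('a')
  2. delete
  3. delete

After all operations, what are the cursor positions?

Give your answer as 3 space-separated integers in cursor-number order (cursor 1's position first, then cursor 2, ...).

After op 1 (insert('a')): buffer="vavitsaijbla" (len 12), cursors c1@2 c2@7 c3@12, authorship .1....2....3
After op 2 (delete): buffer="vvitsijbl" (len 9), cursors c1@1 c2@5 c3@9, authorship .........
After op 3 (delete): buffer="vitijb" (len 6), cursors c1@0 c2@3 c3@6, authorship ......

Answer: 0 3 6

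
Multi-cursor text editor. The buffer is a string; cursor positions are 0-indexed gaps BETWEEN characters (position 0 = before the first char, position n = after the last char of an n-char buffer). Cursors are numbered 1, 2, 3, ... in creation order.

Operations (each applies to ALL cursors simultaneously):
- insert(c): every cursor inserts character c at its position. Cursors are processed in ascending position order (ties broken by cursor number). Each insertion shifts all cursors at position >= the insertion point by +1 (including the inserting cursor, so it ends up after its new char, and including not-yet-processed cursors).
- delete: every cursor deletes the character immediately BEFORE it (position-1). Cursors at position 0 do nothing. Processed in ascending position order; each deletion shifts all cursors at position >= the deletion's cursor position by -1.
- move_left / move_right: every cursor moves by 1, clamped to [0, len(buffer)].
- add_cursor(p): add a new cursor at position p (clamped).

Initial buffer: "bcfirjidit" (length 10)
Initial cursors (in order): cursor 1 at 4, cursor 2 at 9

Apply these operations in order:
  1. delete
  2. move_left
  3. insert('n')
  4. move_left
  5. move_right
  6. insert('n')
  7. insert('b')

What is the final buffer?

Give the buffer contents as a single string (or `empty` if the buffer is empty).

After op 1 (delete): buffer="bcfrjidt" (len 8), cursors c1@3 c2@7, authorship ........
After op 2 (move_left): buffer="bcfrjidt" (len 8), cursors c1@2 c2@6, authorship ........
After op 3 (insert('n')): buffer="bcnfrjindt" (len 10), cursors c1@3 c2@8, authorship ..1....2..
After op 4 (move_left): buffer="bcnfrjindt" (len 10), cursors c1@2 c2@7, authorship ..1....2..
After op 5 (move_right): buffer="bcnfrjindt" (len 10), cursors c1@3 c2@8, authorship ..1....2..
After op 6 (insert('n')): buffer="bcnnfrjinndt" (len 12), cursors c1@4 c2@10, authorship ..11....22..
After op 7 (insert('b')): buffer="bcnnbfrjinnbdt" (len 14), cursors c1@5 c2@12, authorship ..111....222..

Answer: bcnnbfrjinnbdt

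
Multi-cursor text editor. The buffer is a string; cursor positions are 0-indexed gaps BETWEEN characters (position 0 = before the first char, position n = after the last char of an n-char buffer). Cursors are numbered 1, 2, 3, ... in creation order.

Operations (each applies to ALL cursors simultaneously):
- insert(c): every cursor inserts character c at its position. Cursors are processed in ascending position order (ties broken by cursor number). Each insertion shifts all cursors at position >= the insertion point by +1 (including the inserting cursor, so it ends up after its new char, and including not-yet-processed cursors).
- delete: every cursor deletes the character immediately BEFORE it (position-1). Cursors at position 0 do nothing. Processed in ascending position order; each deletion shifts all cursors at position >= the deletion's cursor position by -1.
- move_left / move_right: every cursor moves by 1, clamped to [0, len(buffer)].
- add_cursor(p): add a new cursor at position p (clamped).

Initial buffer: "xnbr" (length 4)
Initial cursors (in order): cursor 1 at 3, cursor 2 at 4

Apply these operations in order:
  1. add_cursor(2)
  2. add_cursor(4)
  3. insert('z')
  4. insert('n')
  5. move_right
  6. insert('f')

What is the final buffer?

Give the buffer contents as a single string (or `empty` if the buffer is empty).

Answer: xnznbfznrfzznnff

Derivation:
After op 1 (add_cursor(2)): buffer="xnbr" (len 4), cursors c3@2 c1@3 c2@4, authorship ....
After op 2 (add_cursor(4)): buffer="xnbr" (len 4), cursors c3@2 c1@3 c2@4 c4@4, authorship ....
After op 3 (insert('z')): buffer="xnzbzrzz" (len 8), cursors c3@3 c1@5 c2@8 c4@8, authorship ..3.1.24
After op 4 (insert('n')): buffer="xnznbznrzznn" (len 12), cursors c3@4 c1@7 c2@12 c4@12, authorship ..33.11.2424
After op 5 (move_right): buffer="xnznbznrzznn" (len 12), cursors c3@5 c1@8 c2@12 c4@12, authorship ..33.11.2424
After op 6 (insert('f')): buffer="xnznbfznrfzznnff" (len 16), cursors c3@6 c1@10 c2@16 c4@16, authorship ..33.311.1242424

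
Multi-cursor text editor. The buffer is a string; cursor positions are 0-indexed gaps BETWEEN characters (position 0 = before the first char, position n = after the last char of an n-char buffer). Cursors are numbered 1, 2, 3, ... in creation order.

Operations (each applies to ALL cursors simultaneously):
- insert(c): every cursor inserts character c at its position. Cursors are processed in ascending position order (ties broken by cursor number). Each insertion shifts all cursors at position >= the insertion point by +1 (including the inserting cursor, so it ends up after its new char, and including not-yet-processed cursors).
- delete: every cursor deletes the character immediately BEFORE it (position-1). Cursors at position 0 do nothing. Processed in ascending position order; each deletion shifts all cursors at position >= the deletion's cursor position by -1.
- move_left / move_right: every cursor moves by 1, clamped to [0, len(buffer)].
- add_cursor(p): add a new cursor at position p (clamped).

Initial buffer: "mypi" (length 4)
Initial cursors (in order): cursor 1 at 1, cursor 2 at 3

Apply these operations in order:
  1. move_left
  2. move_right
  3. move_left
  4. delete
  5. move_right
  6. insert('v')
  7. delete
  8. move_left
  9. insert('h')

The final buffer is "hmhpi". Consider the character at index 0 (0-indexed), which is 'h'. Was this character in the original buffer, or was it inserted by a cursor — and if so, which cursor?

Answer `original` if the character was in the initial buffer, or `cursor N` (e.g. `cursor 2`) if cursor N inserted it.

Answer: cursor 1

Derivation:
After op 1 (move_left): buffer="mypi" (len 4), cursors c1@0 c2@2, authorship ....
After op 2 (move_right): buffer="mypi" (len 4), cursors c1@1 c2@3, authorship ....
After op 3 (move_left): buffer="mypi" (len 4), cursors c1@0 c2@2, authorship ....
After op 4 (delete): buffer="mpi" (len 3), cursors c1@0 c2@1, authorship ...
After op 5 (move_right): buffer="mpi" (len 3), cursors c1@1 c2@2, authorship ...
After op 6 (insert('v')): buffer="mvpvi" (len 5), cursors c1@2 c2@4, authorship .1.2.
After op 7 (delete): buffer="mpi" (len 3), cursors c1@1 c2@2, authorship ...
After op 8 (move_left): buffer="mpi" (len 3), cursors c1@0 c2@1, authorship ...
After op 9 (insert('h')): buffer="hmhpi" (len 5), cursors c1@1 c2@3, authorship 1.2..
Authorship (.=original, N=cursor N): 1 . 2 . .
Index 0: author = 1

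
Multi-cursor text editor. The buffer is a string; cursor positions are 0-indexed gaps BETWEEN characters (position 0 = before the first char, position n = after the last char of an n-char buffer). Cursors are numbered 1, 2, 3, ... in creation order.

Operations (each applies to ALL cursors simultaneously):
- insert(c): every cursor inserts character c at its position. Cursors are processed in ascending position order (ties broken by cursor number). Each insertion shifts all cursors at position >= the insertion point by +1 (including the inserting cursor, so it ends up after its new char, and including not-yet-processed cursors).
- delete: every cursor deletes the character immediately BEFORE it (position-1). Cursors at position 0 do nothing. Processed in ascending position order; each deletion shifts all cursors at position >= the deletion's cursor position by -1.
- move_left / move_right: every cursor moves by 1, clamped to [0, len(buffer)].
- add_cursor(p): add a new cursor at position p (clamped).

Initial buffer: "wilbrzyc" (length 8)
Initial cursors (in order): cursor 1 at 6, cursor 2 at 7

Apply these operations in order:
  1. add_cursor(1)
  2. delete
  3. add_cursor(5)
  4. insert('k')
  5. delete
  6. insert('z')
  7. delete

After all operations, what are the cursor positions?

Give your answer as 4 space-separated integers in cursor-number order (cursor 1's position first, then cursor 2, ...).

Answer: 4 4 0 5

Derivation:
After op 1 (add_cursor(1)): buffer="wilbrzyc" (len 8), cursors c3@1 c1@6 c2@7, authorship ........
After op 2 (delete): buffer="ilbrc" (len 5), cursors c3@0 c1@4 c2@4, authorship .....
After op 3 (add_cursor(5)): buffer="ilbrc" (len 5), cursors c3@0 c1@4 c2@4 c4@5, authorship .....
After op 4 (insert('k')): buffer="kilbrkkck" (len 9), cursors c3@1 c1@7 c2@7 c4@9, authorship 3....12.4
After op 5 (delete): buffer="ilbrc" (len 5), cursors c3@0 c1@4 c2@4 c4@5, authorship .....
After op 6 (insert('z')): buffer="zilbrzzcz" (len 9), cursors c3@1 c1@7 c2@7 c4@9, authorship 3....12.4
After op 7 (delete): buffer="ilbrc" (len 5), cursors c3@0 c1@4 c2@4 c4@5, authorship .....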